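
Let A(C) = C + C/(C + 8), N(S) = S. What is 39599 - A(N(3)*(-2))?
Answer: 39608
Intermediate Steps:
A(C) = C + C/(8 + C)
39599 - A(N(3)*(-2)) = 39599 - 3*(-2)*(9 + 3*(-2))/(8 + 3*(-2)) = 39599 - (-6)*(9 - 6)/(8 - 6) = 39599 - (-6)*3/2 = 39599 - 1*(-9) = 39599 + 9 = 39608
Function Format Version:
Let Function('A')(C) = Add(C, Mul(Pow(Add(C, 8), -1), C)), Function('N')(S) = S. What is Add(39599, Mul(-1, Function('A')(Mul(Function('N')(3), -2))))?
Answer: 39608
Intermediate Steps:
Function('A')(C) = Add(C, Mul(C, Pow(Add(8, C), -1))) (Function('A')(C) = Add(C, Mul(Pow(Add(8, C), -1), C)) = Add(C, Mul(C, Pow(Add(8, C), -1))))
Add(39599, Mul(-1, Function('A')(Mul(Function('N')(3), -2)))) = Add(39599, Mul(-1, Mul(Mul(3, -2), Pow(Add(8, Mul(3, -2)), -1), Add(9, Mul(3, -2))))) = Add(39599, Mul(-1, Mul(-6, Pow(Add(8, -6), -1), Add(9, -6)))) = Add(39599, Mul(-1, Mul(-6, Pow(2, -1), 3))) = Add(39599, Mul(-1, Mul(-6, Rational(1, 2), 3))) = Add(39599, Mul(-1, -9)) = Add(39599, 9) = 39608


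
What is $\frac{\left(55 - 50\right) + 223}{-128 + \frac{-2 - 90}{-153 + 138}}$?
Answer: $- \frac{855}{457} \approx -1.8709$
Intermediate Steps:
$\frac{\left(55 - 50\right) + 223}{-128 + \frac{-2 - 90}{-153 + 138}} = \frac{5 + 223}{-128 - \frac{92}{-15}} = \frac{228}{-128 - - \frac{92}{15}} = \frac{228}{-128 + \frac{92}{15}} = \frac{228}{- \frac{1828}{15}} = 228 \left(- \frac{15}{1828}\right) = - \frac{855}{457}$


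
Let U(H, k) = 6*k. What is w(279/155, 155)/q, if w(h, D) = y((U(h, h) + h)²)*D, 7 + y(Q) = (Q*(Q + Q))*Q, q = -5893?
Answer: -3876453746333/18415625 ≈ -2.1050e+5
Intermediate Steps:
y(Q) = -7 + 2*Q³ (y(Q) = -7 + (Q*(Q + Q))*Q = -7 + (Q*(2*Q))*Q = -7 + (2*Q²)*Q = -7 + 2*Q³)
w(h, D) = D*(-7 + 235298*h⁶) (w(h, D) = (-7 + 2*((6*h + h)²)³)*D = (-7 + 2*((7*h)²)³)*D = (-7 + 2*(49*h²)³)*D = (-7 + 2*(117649*h⁶))*D = (-7 + 235298*h⁶)*D = D*(-7 + 235298*h⁶))
w(279/155, 155)/q = (7*155*(-1 + 33614*(279/155)⁶))/(-5893) = (7*155*(-1 + 33614*(279*(1/155))⁶))*(-1/5893) = (7*155*(-1 + 33614*(9/5)⁶))*(-1/5893) = (7*155*(-1 + 33614*(531441/15625)))*(-1/5893) = (7*155*(-1 + 17863857774/15625))*(-1/5893) = (7*155*(17863842149/15625))*(-1/5893) = (3876453746333/3125)*(-1/5893) = -3876453746333/18415625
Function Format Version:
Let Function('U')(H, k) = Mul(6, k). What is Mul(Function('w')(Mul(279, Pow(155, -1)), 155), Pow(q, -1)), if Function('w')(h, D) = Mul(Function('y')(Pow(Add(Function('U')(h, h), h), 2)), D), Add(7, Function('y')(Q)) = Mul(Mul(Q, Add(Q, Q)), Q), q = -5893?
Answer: Rational(-3876453746333, 18415625) ≈ -2.1050e+5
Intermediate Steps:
Function('y')(Q) = Add(-7, Mul(2, Pow(Q, 3))) (Function('y')(Q) = Add(-7, Mul(Mul(Q, Add(Q, Q)), Q)) = Add(-7, Mul(Mul(Q, Mul(2, Q)), Q)) = Add(-7, Mul(Mul(2, Pow(Q, 2)), Q)) = Add(-7, Mul(2, Pow(Q, 3))))
Function('w')(h, D) = Mul(D, Add(-7, Mul(235298, Pow(h, 6)))) (Function('w')(h, D) = Mul(Add(-7, Mul(2, Pow(Pow(Add(Mul(6, h), h), 2), 3))), D) = Mul(Add(-7, Mul(2, Pow(Pow(Mul(7, h), 2), 3))), D) = Mul(Add(-7, Mul(2, Pow(Mul(49, Pow(h, 2)), 3))), D) = Mul(Add(-7, Mul(2, Mul(117649, Pow(h, 6)))), D) = Mul(Add(-7, Mul(235298, Pow(h, 6))), D) = Mul(D, Add(-7, Mul(235298, Pow(h, 6)))))
Mul(Function('w')(Mul(279, Pow(155, -1)), 155), Pow(q, -1)) = Mul(Mul(7, 155, Add(-1, Mul(33614, Pow(Mul(279, Pow(155, -1)), 6)))), Pow(-5893, -1)) = Mul(Mul(7, 155, Add(-1, Mul(33614, Pow(Mul(279, Rational(1, 155)), 6)))), Rational(-1, 5893)) = Mul(Mul(7, 155, Add(-1, Mul(33614, Pow(Rational(9, 5), 6)))), Rational(-1, 5893)) = Mul(Mul(7, 155, Add(-1, Mul(33614, Rational(531441, 15625)))), Rational(-1, 5893)) = Mul(Mul(7, 155, Add(-1, Rational(17863857774, 15625))), Rational(-1, 5893)) = Mul(Mul(7, 155, Rational(17863842149, 15625)), Rational(-1, 5893)) = Mul(Rational(3876453746333, 3125), Rational(-1, 5893)) = Rational(-3876453746333, 18415625)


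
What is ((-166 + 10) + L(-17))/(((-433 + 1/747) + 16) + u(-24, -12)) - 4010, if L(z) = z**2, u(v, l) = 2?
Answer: -65432389/16316 ≈ -4010.3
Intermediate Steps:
((-166 + 10) + L(-17))/(((-433 + 1/747) + 16) + u(-24, -12)) - 4010 = ((-166 + 10) + (-17)**2)/(((-433 + 1/747) + 16) + 2) - 4010 = (-156 + 289)/(((-433 + 1/747) + 16) + 2) - 4010 = 133/((-323450/747 + 16) + 2) - 4010 = 133/(-311498/747 + 2) - 4010 = 133/(-310004/747) - 4010 = 133*(-747/310004) - 4010 = -5229/16316 - 4010 = -65432389/16316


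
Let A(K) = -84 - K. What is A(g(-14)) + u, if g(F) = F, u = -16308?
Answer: -16378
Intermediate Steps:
A(g(-14)) + u = (-84 - 1*(-14)) - 16308 = (-84 + 14) - 16308 = -70 - 16308 = -16378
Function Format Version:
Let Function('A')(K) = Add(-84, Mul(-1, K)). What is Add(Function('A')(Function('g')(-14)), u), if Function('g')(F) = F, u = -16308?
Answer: -16378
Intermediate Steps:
Add(Function('A')(Function('g')(-14)), u) = Add(Add(-84, Mul(-1, -14)), -16308) = Add(Add(-84, 14), -16308) = Add(-70, -16308) = -16378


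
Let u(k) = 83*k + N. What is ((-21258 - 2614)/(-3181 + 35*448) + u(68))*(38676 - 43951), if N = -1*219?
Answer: -357556395825/12499 ≈ -2.8607e+7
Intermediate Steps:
N = -219
u(k) = -219 + 83*k (u(k) = 83*k - 219 = -219 + 83*k)
((-21258 - 2614)/(-3181 + 35*448) + u(68))*(38676 - 43951) = ((-21258 - 2614)/(-3181 + 35*448) + (-219 + 83*68))*(38676 - 43951) = (-23872/(-3181 + 15680) + (-219 + 5644))*(-5275) = (-23872/12499 + 5425)*(-5275) = (67783203/12499)*(-5275) = -357556395825/12499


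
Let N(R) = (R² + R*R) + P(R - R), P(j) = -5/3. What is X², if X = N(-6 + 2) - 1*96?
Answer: 38809/9 ≈ 4312.1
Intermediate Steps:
P(j) = -5/3 (P(j) = -5*⅓ = -5/3)
N(R) = -5/3 + 2*R² (N(R) = (R² + R*R) - 5/3 = (R² + R²) - 5/3 = 2*R² - 5/3 = -5/3 + 2*R²)
X = -197/3 (X = (-5/3 + 2*(-6 + 2)²) - 1*96 = (-5/3 + 2*(-4)²) - 96 = (-5/3 + 2*16) - 96 = (-5/3 + 32) - 96 = 91/3 - 96 = -197/3 ≈ -65.667)
X² = (-197/3)² = 38809/9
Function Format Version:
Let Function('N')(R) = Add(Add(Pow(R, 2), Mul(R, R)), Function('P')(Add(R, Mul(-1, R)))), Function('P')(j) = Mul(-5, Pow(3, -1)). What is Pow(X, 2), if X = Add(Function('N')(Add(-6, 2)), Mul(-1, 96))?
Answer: Rational(38809, 9) ≈ 4312.1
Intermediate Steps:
Function('P')(j) = Rational(-5, 3) (Function('P')(j) = Mul(-5, Rational(1, 3)) = Rational(-5, 3))
Function('N')(R) = Add(Rational(-5, 3), Mul(2, Pow(R, 2))) (Function('N')(R) = Add(Add(Pow(R, 2), Mul(R, R)), Rational(-5, 3)) = Add(Add(Pow(R, 2), Pow(R, 2)), Rational(-5, 3)) = Add(Mul(2, Pow(R, 2)), Rational(-5, 3)) = Add(Rational(-5, 3), Mul(2, Pow(R, 2))))
X = Rational(-197, 3) (X = Add(Add(Rational(-5, 3), Mul(2, Pow(Add(-6, 2), 2))), Mul(-1, 96)) = Add(Add(Rational(-5, 3), Mul(2, Pow(-4, 2))), -96) = Add(Add(Rational(-5, 3), Mul(2, 16)), -96) = Add(Add(Rational(-5, 3), 32), -96) = Add(Rational(91, 3), -96) = Rational(-197, 3) ≈ -65.667)
Pow(X, 2) = Pow(Rational(-197, 3), 2) = Rational(38809, 9)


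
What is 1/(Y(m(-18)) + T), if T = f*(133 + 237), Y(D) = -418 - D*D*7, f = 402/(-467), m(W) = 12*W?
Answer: -467/152862410 ≈ -3.0550e-6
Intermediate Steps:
f = -402/467 (f = 402*(-1/467) = -402/467 ≈ -0.86081)
Y(D) = -418 - 7*D² (Y(D) = -418 - D²*7 = -418 - 7*D²)
T = -148740/467 (T = -402*(133 + 237)/467 = -402/467*370 = -148740/467 ≈ -318.50)
1/(Y(m(-18)) + T) = 1/((-418 - 7*(12*(-18))²) - 148740/467) = 1/((-418 - 7*(-216)²) - 148740/467) = 1/((-418 - 7*46656) - 148740/467) = 1/((-418 - 326592) - 148740/467) = 1/(-327010 - 148740/467) = 1/(-152862410/467) = -467/152862410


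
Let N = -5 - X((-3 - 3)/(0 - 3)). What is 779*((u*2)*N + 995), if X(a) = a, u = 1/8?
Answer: 3094967/4 ≈ 7.7374e+5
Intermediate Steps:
u = ⅛ ≈ 0.12500
N = -7 (N = -5 - (-3 - 3)/(0 - 3) = -5 - (-6)/(-3) = -5 - (-6)*(-1)/3 = -5 - 1*2 = -5 - 2 = -7)
779*((u*2)*N + 995) = 779*(((⅛)*2)*(-7) + 995) = 779*((¼)*(-7) + 995) = 779*(-7/4 + 995) = 779*(3973/4) = 3094967/4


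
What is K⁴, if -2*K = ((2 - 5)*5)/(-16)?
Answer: 50625/1048576 ≈ 0.048280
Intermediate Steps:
K = -15/32 (K = -(2 - 5)*5/(2*(-16)) = -(-3*5)*(-1)/(2*16) = -(-15)*(-1)/(2*16) = -½*15/16 = -15/32 ≈ -0.46875)
K⁴ = (-15/32)⁴ = 50625/1048576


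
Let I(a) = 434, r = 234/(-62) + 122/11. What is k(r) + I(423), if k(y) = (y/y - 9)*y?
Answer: 128034/341 ≈ 375.47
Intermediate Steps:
r = 2495/341 (r = 234*(-1/62) + 122*(1/11) = -117/31 + 122/11 = 2495/341 ≈ 7.3167)
k(y) = -8*y (k(y) = (1 - 9)*y = -8*y)
k(r) + I(423) = -8*2495/341 + 434 = -19960/341 + 434 = 128034/341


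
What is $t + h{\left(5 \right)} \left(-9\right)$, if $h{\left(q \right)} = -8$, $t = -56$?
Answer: $16$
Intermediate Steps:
$t + h{\left(5 \right)} \left(-9\right) = -56 - -72 = -56 + 72 = 16$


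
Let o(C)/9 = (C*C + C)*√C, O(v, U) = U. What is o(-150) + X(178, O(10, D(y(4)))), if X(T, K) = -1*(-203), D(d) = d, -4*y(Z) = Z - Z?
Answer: 203 + 1005750*I*√6 ≈ 203.0 + 2.4636e+6*I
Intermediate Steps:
y(Z) = 0 (y(Z) = -(Z - Z)/4 = -¼*0 = 0)
o(C) = 9*√C*(C + C²) (o(C) = 9*((C*C + C)*√C) = 9*((C² + C)*√C) = 9*((C + C²)*√C) = 9*(√C*(C + C²)) = 9*√C*(C + C²))
X(T, K) = 203
o(-150) + X(178, O(10, D(y(4)))) = 9*(-150)^(3/2)*(1 - 150) + 203 = 9*(-750*I*√6)*(-149) + 203 = 1005750*I*√6 + 203 = 203 + 1005750*I*√6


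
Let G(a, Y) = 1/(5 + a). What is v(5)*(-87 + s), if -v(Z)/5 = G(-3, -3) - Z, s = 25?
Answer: -1395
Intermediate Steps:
v(Z) = -5/2 + 5*Z (v(Z) = -5*(1/(5 - 3) - Z) = -5*(1/2 - Z) = -5*(½ - Z) = -5/2 + 5*Z)
v(5)*(-87 + s) = (-5/2 + 5*5)*(-87 + 25) = (-5/2 + 25)*(-62) = (45/2)*(-62) = -1395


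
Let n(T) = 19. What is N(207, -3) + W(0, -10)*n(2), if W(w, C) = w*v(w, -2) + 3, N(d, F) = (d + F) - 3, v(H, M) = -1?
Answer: 258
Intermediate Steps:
N(d, F) = -3 + F + d (N(d, F) = (F + d) - 3 = -3 + F + d)
W(w, C) = 3 - w (W(w, C) = w*(-1) + 3 = -w + 3 = 3 - w)
N(207, -3) + W(0, -10)*n(2) = (-3 - 3 + 207) + (3 - 1*0)*19 = 201 + (3 + 0)*19 = 201 + 3*19 = 201 + 57 = 258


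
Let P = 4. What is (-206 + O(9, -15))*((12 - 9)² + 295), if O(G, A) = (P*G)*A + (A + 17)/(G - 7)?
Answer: -226480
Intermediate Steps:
O(G, A) = (17 + A)/(-7 + G) + 4*A*G (O(G, A) = (4*G)*A + (A + 17)/(G - 7) = 4*A*G + (17 + A)/(-7 + G) = (17 + A)/(-7 + G) + 4*A*G)
(-206 + O(9, -15))*((12 - 9)² + 295) = (-206 + (17 - 15 - 28*(-15)*9 + 4*(-15)*9²)/(-7 + 9))*((12 - 9)² + 295) = (-206 + (17 - 15 + 3780 + 4*(-15)*81)/2)*(3² + 295) = (-206 + (17 - 15 + 3780 - 4860)/2)*(9 + 295) = (-206 + (½)*(-1078))*304 = (-206 - 539)*304 = -745*304 = -226480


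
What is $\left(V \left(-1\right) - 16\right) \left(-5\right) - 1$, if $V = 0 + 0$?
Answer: $79$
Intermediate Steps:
$V = 0$
$\left(V \left(-1\right) - 16\right) \left(-5\right) - 1 = \left(0 \left(-1\right) - 16\right) \left(-5\right) - 1 = \left(0 - 16\right) \left(-5\right) - 1 = \left(-16\right) \left(-5\right) - 1 = 80 - 1 = 79$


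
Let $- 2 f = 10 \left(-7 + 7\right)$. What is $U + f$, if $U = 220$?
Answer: $220$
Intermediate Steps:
$f = 0$ ($f = - \frac{10 \left(-7 + 7\right)}{2} = - \frac{10 \cdot 0}{2} = \left(- \frac{1}{2}\right) 0 = 0$)
$U + f = 220 + 0 = 220$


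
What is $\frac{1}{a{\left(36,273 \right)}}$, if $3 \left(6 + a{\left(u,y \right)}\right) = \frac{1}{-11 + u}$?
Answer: $- \frac{75}{449} \approx -0.16704$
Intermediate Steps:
$a{\left(u,y \right)} = -6 + \frac{1}{3 \left(-11 + u\right)}$
$\frac{1}{a{\left(36,273 \right)}} = \frac{1}{\frac{1}{3} \frac{1}{-11 + 36} \left(199 - 648\right)} = \frac{1}{\frac{1}{3} \cdot \frac{1}{25} \left(199 - 648\right)} = \frac{1}{\frac{1}{3} \cdot \frac{1}{25} \left(-449\right)} = \frac{1}{- \frac{449}{75}} = - \frac{75}{449}$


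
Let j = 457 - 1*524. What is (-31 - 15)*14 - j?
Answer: -577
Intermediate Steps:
j = -67 (j = 457 - 524 = -67)
(-31 - 15)*14 - j = (-31 - 15)*14 - 1*(-67) = -46*14 + 67 = -644 + 67 = -577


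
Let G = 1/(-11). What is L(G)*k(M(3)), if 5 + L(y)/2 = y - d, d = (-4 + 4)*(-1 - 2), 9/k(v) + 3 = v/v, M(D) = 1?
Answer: 504/11 ≈ 45.818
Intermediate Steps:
G = -1/11 ≈ -0.090909
k(v) = -9/2 (k(v) = 9/(-3 + v/v) = 9/(-3 + 1) = 9/(-2) = 9*(-½) = -9/2)
d = 0 (d = 0*(-3) = 0)
L(y) = -10 + 2*y (L(y) = -10 + 2*(y - 1*0) = -10 + 2*(y + 0) = -10 + 2*y)
L(G)*k(M(3)) = (-10 + 2*(-1/11))*(-9/2) = (-10 - 2/11)*(-9/2) = -112/11*(-9/2) = 504/11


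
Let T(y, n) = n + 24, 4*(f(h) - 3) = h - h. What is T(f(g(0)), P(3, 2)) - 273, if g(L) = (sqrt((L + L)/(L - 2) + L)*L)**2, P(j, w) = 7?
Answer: -242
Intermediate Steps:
g(L) = L**2*(L + 2*L/(-2 + L)) (g(L) = (sqrt((2*L)/(-2 + L) + L)*L)**2 = (sqrt(2*L/(-2 + L) + L)*L)**2 = (sqrt(L + 2*L/(-2 + L))*L)**2 = (L*sqrt(L + 2*L/(-2 + L)))**2 = L**2*(L + 2*L/(-2 + L)))
f(h) = 3 (f(h) = 3 + (h - h)/4 = 3 + (1/4)*0 = 3 + 0 = 3)
T(y, n) = 24 + n
T(f(g(0)), P(3, 2)) - 273 = (24 + 7) - 273 = 31 - 273 = -242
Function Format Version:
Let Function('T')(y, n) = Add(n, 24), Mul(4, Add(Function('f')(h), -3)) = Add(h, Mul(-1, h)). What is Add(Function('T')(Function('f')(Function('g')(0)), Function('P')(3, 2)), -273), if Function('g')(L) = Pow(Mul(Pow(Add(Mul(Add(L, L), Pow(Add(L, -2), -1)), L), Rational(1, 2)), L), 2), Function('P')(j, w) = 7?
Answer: -242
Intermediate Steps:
Function('g')(L) = Mul(Pow(L, 2), Add(L, Mul(2, L, Pow(Add(-2, L), -1)))) (Function('g')(L) = Pow(Mul(Pow(Add(Mul(Mul(2, L), Pow(Add(-2, L), -1)), L), Rational(1, 2)), L), 2) = Pow(Mul(Pow(Add(Mul(2, L, Pow(Add(-2, L), -1)), L), Rational(1, 2)), L), 2) = Pow(Mul(Pow(Add(L, Mul(2, L, Pow(Add(-2, L), -1))), Rational(1, 2)), L), 2) = Pow(Mul(L, Pow(Add(L, Mul(2, L, Pow(Add(-2, L), -1))), Rational(1, 2))), 2) = Mul(Pow(L, 2), Add(L, Mul(2, L, Pow(Add(-2, L), -1)))))
Function('f')(h) = 3 (Function('f')(h) = Add(3, Mul(Rational(1, 4), Add(h, Mul(-1, h)))) = Add(3, Mul(Rational(1, 4), 0)) = Add(3, 0) = 3)
Function('T')(y, n) = Add(24, n)
Add(Function('T')(Function('f')(Function('g')(0)), Function('P')(3, 2)), -273) = Add(Add(24, 7), -273) = Add(31, -273) = -242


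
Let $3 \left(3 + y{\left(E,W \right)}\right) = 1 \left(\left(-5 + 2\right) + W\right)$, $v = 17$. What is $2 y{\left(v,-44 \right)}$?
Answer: $- \frac{112}{3} \approx -37.333$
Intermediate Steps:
$y{\left(E,W \right)} = -4 + \frac{W}{3}$ ($y{\left(E,W \right)} = -3 + \frac{1 \left(\left(-5 + 2\right) + W\right)}{3} = -3 + \frac{1 \left(-3 + W\right)}{3} = -3 + \frac{-3 + W}{3} = -3 + \left(-1 + \frac{W}{3}\right) = -4 + \frac{W}{3}$)
$2 y{\left(v,-44 \right)} = 2 \left(-4 + \frac{1}{3} \left(-44\right)\right) = 2 \left(-4 - \frac{44}{3}\right) = 2 \left(- \frac{56}{3}\right) = - \frac{112}{3}$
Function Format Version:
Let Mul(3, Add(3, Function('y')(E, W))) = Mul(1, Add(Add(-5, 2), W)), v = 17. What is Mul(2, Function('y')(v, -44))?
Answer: Rational(-112, 3) ≈ -37.333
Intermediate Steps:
Function('y')(E, W) = Add(-4, Mul(Rational(1, 3), W)) (Function('y')(E, W) = Add(-3, Mul(Rational(1, 3), Mul(1, Add(Add(-5, 2), W)))) = Add(-3, Mul(Rational(1, 3), Mul(1, Add(-3, W)))) = Add(-3, Mul(Rational(1, 3), Add(-3, W))) = Add(-3, Add(-1, Mul(Rational(1, 3), W))) = Add(-4, Mul(Rational(1, 3), W)))
Mul(2, Function('y')(v, -44)) = Mul(2, Add(-4, Mul(Rational(1, 3), -44))) = Mul(2, Add(-4, Rational(-44, 3))) = Mul(2, Rational(-56, 3)) = Rational(-112, 3)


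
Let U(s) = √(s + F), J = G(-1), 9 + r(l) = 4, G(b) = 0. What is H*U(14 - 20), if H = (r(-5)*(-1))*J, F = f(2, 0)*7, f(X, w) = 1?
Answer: 0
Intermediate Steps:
r(l) = -5 (r(l) = -9 + 4 = -5)
J = 0
F = 7 (F = 1*7 = 7)
U(s) = √(7 + s) (U(s) = √(s + 7) = √(7 + s))
H = 0 (H = -5*(-1)*0 = 5*0 = 0)
H*U(14 - 20) = 0*√(7 + (14 - 20)) = 0*√(7 - 6) = 0*√1 = 0*1 = 0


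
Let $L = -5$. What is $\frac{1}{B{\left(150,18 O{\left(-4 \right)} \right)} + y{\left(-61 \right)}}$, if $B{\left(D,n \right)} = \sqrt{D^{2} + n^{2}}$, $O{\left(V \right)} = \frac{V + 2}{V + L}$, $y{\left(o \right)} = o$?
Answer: $\frac{61}{18795} + \frac{2 \sqrt{5629}}{18795} \approx 0.011229$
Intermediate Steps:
$O{\left(V \right)} = \frac{2 + V}{-5 + V}$ ($O{\left(V \right)} = \frac{V + 2}{V - 5} = \frac{2 + V}{-5 + V}$)
$\frac{1}{B{\left(150,18 O{\left(-4 \right)} \right)} + y{\left(-61 \right)}} = \frac{1}{\sqrt{150^{2} + \left(18 \frac{2 - 4}{-5 - 4}\right)^{2}} - 61} = \frac{1}{\sqrt{22500 + \left(18 \frac{1}{-9} \left(-2\right)\right)^{2}} - 61} = \frac{1}{\sqrt{22500 + \left(18 \left(\left(- \frac{1}{9}\right) \left(-2\right)\right)\right)^{2}} - 61} = \frac{1}{\sqrt{22500 + \left(18 \cdot \frac{2}{9}\right)^{2}} - 61} = \frac{1}{\sqrt{22500 + 4^{2}} - 61} = \frac{1}{\sqrt{22500 + 16} - 61} = \frac{1}{\sqrt{22516} - 61} = \frac{1}{2 \sqrt{5629} - 61} = \frac{1}{-61 + 2 \sqrt{5629}}$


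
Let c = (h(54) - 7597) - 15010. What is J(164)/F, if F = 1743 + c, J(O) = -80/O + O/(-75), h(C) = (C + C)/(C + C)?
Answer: 8224/64153725 ≈ 0.00012819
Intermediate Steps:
h(C) = 1 (h(C) = (2*C)/((2*C)) = (2*C)*(1/(2*C)) = 1)
c = -22606 (c = (1 - 7597) - 15010 = -7596 - 15010 = -22606)
J(O) = -80/O - O/75 (J(O) = -80/O + O*(-1/75) = -80/O - O/75)
F = -20863 (F = 1743 - 22606 = -20863)
J(164)/F = (-80/164 - 1/75*164)/(-20863) = (-80*1/164 - 164/75)*(-1/20863) = (-20/41 - 164/75)*(-1/20863) = -8224/3075*(-1/20863) = 8224/64153725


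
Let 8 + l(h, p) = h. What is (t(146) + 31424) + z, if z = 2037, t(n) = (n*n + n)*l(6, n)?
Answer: -9463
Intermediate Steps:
l(h, p) = -8 + h
t(n) = -2*n - 2*n**2 (t(n) = (n*n + n)*(-8 + 6) = (n**2 + n)*(-2) = (n + n**2)*(-2) = -2*n - 2*n**2)
(t(146) + 31424) + z = (-2*146*(1 + 146) + 31424) + 2037 = (-2*146*147 + 31424) + 2037 = (-42924 + 31424) + 2037 = -11500 + 2037 = -9463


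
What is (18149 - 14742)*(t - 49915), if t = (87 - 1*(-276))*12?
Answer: -155219513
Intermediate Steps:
t = 4356 (t = (87 + 276)*12 = 363*12 = 4356)
(18149 - 14742)*(t - 49915) = (18149 - 14742)*(4356 - 49915) = 3407*(-45559) = -155219513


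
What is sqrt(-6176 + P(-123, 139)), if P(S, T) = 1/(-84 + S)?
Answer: I*sqrt(29403959)/69 ≈ 78.588*I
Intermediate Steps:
sqrt(-6176 + P(-123, 139)) = sqrt(-6176 + 1/(-84 - 123)) = sqrt(-6176 + 1/(-207)) = sqrt(-6176 - 1/207) = sqrt(-1278433/207) = I*sqrt(29403959)/69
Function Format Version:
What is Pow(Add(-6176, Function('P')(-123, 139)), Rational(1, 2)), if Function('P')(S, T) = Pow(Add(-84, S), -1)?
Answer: Mul(Rational(1, 69), I, Pow(29403959, Rational(1, 2))) ≈ Mul(78.588, I)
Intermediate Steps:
Pow(Add(-6176, Function('P')(-123, 139)), Rational(1, 2)) = Pow(Add(-6176, Pow(Add(-84, -123), -1)), Rational(1, 2)) = Pow(Add(-6176, Pow(-207, -1)), Rational(1, 2)) = Pow(Add(-6176, Rational(-1, 207)), Rational(1, 2)) = Pow(Rational(-1278433, 207), Rational(1, 2)) = Mul(Rational(1, 69), I, Pow(29403959, Rational(1, 2)))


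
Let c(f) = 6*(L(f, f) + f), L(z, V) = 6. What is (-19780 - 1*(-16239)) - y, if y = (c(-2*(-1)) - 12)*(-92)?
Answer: -229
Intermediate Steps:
c(f) = 36 + 6*f (c(f) = 6*(6 + f) = 36 + 6*f)
y = -3312 (y = ((36 + 6*(-2*(-1))) - 12)*(-92) = ((36 + 6*2) - 12)*(-92) = ((36 + 12) - 12)*(-92) = (48 - 12)*(-92) = 36*(-92) = -3312)
(-19780 - 1*(-16239)) - y = (-19780 - 1*(-16239)) - 1*(-3312) = (-19780 + 16239) + 3312 = -3541 + 3312 = -229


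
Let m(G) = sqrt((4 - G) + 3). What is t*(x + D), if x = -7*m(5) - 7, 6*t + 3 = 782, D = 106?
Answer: 25707/2 - 5453*sqrt(2)/6 ≈ 11568.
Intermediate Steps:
t = 779/6 (t = -1/2 + (1/6)*782 = -1/2 + 391/3 = 779/6 ≈ 129.83)
m(G) = sqrt(7 - G)
x = -7 - 7*sqrt(2) (x = -7*sqrt(7 - 1*5) - 7 = -7*sqrt(7 - 5) - 7 = -7*sqrt(2) - 7 = -7 - 7*sqrt(2) ≈ -16.900)
t*(x + D) = 779*((-7 - 7*sqrt(2)) + 106)/6 = 779*(99 - 7*sqrt(2))/6 = 25707/2 - 5453*sqrt(2)/6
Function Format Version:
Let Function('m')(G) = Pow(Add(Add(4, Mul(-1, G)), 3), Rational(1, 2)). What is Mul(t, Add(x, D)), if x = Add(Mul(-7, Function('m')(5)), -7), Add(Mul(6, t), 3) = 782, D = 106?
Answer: Add(Rational(25707, 2), Mul(Rational(-5453, 6), Pow(2, Rational(1, 2)))) ≈ 11568.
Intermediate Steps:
t = Rational(779, 6) (t = Add(Rational(-1, 2), Mul(Rational(1, 6), 782)) = Add(Rational(-1, 2), Rational(391, 3)) = Rational(779, 6) ≈ 129.83)
Function('m')(G) = Pow(Add(7, Mul(-1, G)), Rational(1, 2))
x = Add(-7, Mul(-7, Pow(2, Rational(1, 2)))) (x = Add(Mul(-7, Pow(Add(7, Mul(-1, 5)), Rational(1, 2))), -7) = Add(Mul(-7, Pow(Add(7, -5), Rational(1, 2))), -7) = Add(Mul(-7, Pow(2, Rational(1, 2))), -7) = Add(-7, Mul(-7, Pow(2, Rational(1, 2)))) ≈ -16.900)
Mul(t, Add(x, D)) = Mul(Rational(779, 6), Add(Add(-7, Mul(-7, Pow(2, Rational(1, 2)))), 106)) = Mul(Rational(779, 6), Add(99, Mul(-7, Pow(2, Rational(1, 2))))) = Add(Rational(25707, 2), Mul(Rational(-5453, 6), Pow(2, Rational(1, 2))))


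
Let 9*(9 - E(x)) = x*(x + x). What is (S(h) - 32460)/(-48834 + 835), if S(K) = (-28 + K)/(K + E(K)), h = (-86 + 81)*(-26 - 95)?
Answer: 3368996319/4981775068 ≈ 0.67626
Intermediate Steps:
E(x) = 9 - 2*x**2/9 (E(x) = 9 - x*(x + x)/9 = 9 - x*2*x/9 = 9 - 2*x**2/9)
h = 605 (h = -5*(-121) = 605)
S(K) = (-28 + K)/(9 + K - 2*K**2/9) (S(K) = (-28 + K)/(K + (9 - 2*K**2/9)) = (-28 + K)/(9 + K - 2*K**2/9))
(S(h) - 32460)/(-48834 + 835) = (9*(-28 + 605)/(81 - 2*605**2 + 9*605) - 32460)/(-48834 + 835) = (9*577/(81 - 2*366025 + 5445) - 32460)/(-47999) = (9*577/(81 - 732050 + 5445) - 32460)*(-1/47999) = (9*577/(-726524) - 32460)*(-1/47999) = (9*(-1/726524)*577 - 32460)*(-1/47999) = (-5193/726524 - 32460)*(-1/47999) = -23582974233/726524*(-1/47999) = 3368996319/4981775068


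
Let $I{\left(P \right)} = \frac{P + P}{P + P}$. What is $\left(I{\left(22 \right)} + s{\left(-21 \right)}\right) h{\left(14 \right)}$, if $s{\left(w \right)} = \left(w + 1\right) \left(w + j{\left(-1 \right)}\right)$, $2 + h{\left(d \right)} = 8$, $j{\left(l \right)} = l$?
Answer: $2646$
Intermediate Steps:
$I{\left(P \right)} = 1$ ($I{\left(P \right)} = \frac{2 P}{2 P} = 2 P \frac{1}{2 P} = 1$)
$h{\left(d \right)} = 6$ ($h{\left(d \right)} = -2 + 8 = 6$)
$s{\left(w \right)} = \left(1 + w\right) \left(-1 + w\right)$ ($s{\left(w \right)} = \left(w + 1\right) \left(w - 1\right) = \left(1 + w\right) \left(-1 + w\right)$)
$\left(I{\left(22 \right)} + s{\left(-21 \right)}\right) h{\left(14 \right)} = \left(1 - \left(1 - \left(-21\right)^{2}\right)\right) 6 = \left(1 + \left(-1 + 441\right)\right) 6 = \left(1 + 440\right) 6 = 441 \cdot 6 = 2646$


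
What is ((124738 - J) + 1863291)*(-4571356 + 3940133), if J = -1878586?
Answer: -2440696320145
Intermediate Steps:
((124738 - J) + 1863291)*(-4571356 + 3940133) = ((124738 - 1*(-1878586)) + 1863291)*(-4571356 + 3940133) = ((124738 + 1878586) + 1863291)*(-631223) = (2003324 + 1863291)*(-631223) = 3866615*(-631223) = -2440696320145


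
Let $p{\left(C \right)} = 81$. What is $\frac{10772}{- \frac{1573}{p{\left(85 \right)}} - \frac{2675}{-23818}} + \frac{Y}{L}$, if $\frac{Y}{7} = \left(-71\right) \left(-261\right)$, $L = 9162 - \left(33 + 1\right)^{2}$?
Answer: $- \frac{161548595619093}{298215806234} \approx -541.72$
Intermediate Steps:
$L = 8006$ ($L = 9162 - 34^{2} = 9162 - 1156 = 8006$)
$Y = 129717$ ($Y = 7 \left(\left(-71\right) \left(-261\right)\right) = 7 \cdot 18531 = 129717$)
$\frac{10772}{- \frac{1573}{p{\left(85 \right)}} - \frac{2675}{-23818}} + \frac{Y}{L} = \frac{10772}{- \frac{1573}{81} - \frac{2675}{-23818}} + \frac{129717}{8006} = \frac{10772}{\left(-1573\right) \frac{1}{81} - - \frac{2675}{23818}} + 129717 \cdot \frac{1}{8006} = \frac{10772}{- \frac{1573}{81} + \frac{2675}{23818}} + \frac{129717}{8006} = \frac{10772}{- \frac{37249039}{1929258}} + \frac{129717}{8006} = 10772 \left(- \frac{1929258}{37249039}\right) + \frac{129717}{8006} = - \frac{20781967176}{37249039} + \frac{129717}{8006} = - \frac{161548595619093}{298215806234}$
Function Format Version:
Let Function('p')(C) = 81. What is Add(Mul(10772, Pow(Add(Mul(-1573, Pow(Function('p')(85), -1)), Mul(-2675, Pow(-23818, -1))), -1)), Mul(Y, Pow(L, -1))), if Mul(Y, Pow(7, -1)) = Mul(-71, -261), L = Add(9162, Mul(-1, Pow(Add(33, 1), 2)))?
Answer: Rational(-161548595619093, 298215806234) ≈ -541.72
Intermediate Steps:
L = 8006 (L = Add(9162, Mul(-1, Pow(34, 2))) = Add(9162, Mul(-1, 1156)) = Add(9162, -1156) = 8006)
Y = 129717 (Y = Mul(7, Mul(-71, -261)) = Mul(7, 18531) = 129717)
Add(Mul(10772, Pow(Add(Mul(-1573, Pow(Function('p')(85), -1)), Mul(-2675, Pow(-23818, -1))), -1)), Mul(Y, Pow(L, -1))) = Add(Mul(10772, Pow(Add(Mul(-1573, Pow(81, -1)), Mul(-2675, Pow(-23818, -1))), -1)), Mul(129717, Pow(8006, -1))) = Add(Mul(10772, Pow(Add(Mul(-1573, Rational(1, 81)), Mul(-2675, Rational(-1, 23818))), -1)), Mul(129717, Rational(1, 8006))) = Add(Mul(10772, Pow(Add(Rational(-1573, 81), Rational(2675, 23818)), -1)), Rational(129717, 8006)) = Add(Mul(10772, Pow(Rational(-37249039, 1929258), -1)), Rational(129717, 8006)) = Add(Mul(10772, Rational(-1929258, 37249039)), Rational(129717, 8006)) = Add(Rational(-20781967176, 37249039), Rational(129717, 8006)) = Rational(-161548595619093, 298215806234)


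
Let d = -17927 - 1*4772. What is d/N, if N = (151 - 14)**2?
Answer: -22699/18769 ≈ -1.2094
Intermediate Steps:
d = -22699 (d = -17927 - 4772 = -22699)
N = 18769 (N = 137**2 = 18769)
d/N = -22699/18769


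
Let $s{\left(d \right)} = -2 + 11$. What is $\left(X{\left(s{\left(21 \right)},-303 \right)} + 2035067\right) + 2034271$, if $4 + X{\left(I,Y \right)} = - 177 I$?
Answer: $4067741$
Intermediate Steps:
$s{\left(d \right)} = 9$
$X{\left(I,Y \right)} = -4 - 177 I$
$\left(X{\left(s{\left(21 \right)},-303 \right)} + 2035067\right) + 2034271 = \left(\left(-4 - 1593\right) + 2035067\right) + 2034271 = \left(-1597 + 2035067\right) + 2034271 = 2033470 + 2034271 = 4067741$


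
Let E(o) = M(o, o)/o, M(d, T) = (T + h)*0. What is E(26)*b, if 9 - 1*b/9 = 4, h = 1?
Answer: 0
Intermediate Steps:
b = 45 (b = 81 - 9*4 = 81 - 36 = 45)
M(d, T) = 0 (M(d, T) = (T + 1)*0 = (1 + T)*0 = 0)
E(o) = 0 (E(o) = 0/o = 0)
E(26)*b = 0*45 = 0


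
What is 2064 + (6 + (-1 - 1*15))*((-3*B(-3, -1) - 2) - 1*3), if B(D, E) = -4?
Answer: 1994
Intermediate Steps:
2064 + (6 + (-1 - 1*15))*((-3*B(-3, -1) - 2) - 1*3) = 2064 + (6 + (-1 - 1*15))*((-3*(-4) - 2) - 1*3) = 2064 + (6 + (-1 - 15))*((12 - 2) - 3) = 2064 + (6 - 16)*(10 - 3) = 2064 - 10*7 = 2064 - 70 = 1994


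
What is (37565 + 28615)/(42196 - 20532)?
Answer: 16545/5416 ≈ 3.0548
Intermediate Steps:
(37565 + 28615)/(42196 - 20532) = 66180/21664 = 66180*(1/21664) = 16545/5416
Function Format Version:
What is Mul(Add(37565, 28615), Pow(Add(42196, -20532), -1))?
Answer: Rational(16545, 5416) ≈ 3.0548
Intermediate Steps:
Mul(Add(37565, 28615), Pow(Add(42196, -20532), -1)) = Mul(66180, Pow(21664, -1)) = Mul(66180, Rational(1, 21664)) = Rational(16545, 5416)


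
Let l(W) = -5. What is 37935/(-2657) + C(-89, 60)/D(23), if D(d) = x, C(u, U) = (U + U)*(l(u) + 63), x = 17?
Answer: 17847825/45169 ≈ 395.13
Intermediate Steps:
C(u, U) = 116*U (C(u, U) = (U + U)*(-5 + 63) = (2*U)*58 = 116*U)
D(d) = 17
37935/(-2657) + C(-89, 60)/D(23) = 37935/(-2657) + (116*60)/17 = 37935*(-1/2657) + 6960*(1/17) = -37935/2657 + 6960/17 = 17847825/45169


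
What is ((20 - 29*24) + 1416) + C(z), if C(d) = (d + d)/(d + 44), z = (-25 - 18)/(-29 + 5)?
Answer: 813346/1099 ≈ 740.08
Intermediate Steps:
z = 43/24 (z = -43/(-24) = -43*(-1/24) = 43/24 ≈ 1.7917)
C(d) = 2*d/(44 + d) (C(d) = (2*d)/(44 + d) = 2*d/(44 + d))
((20 - 29*24) + 1416) + C(z) = ((20 - 29*24) + 1416) + 2*(43/24)/(44 + 43/24) = ((20 - 696) + 1416) + 2*(43/24)/(1099/24) = (-676 + 1416) + 2*(43/24)*(24/1099) = 740 + 86/1099 = 813346/1099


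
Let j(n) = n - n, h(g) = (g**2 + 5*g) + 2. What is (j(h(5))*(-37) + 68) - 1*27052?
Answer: -26984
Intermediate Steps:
h(g) = 2 + g**2 + 5*g
j(n) = 0
(j(h(5))*(-37) + 68) - 1*27052 = (0*(-37) + 68) - 1*27052 = (0 + 68) - 27052 = 68 - 27052 = -26984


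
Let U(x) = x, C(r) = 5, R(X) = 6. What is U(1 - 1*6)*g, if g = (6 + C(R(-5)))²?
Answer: -605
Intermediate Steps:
g = 121 (g = (6 + 5)² = 11² = 121)
U(1 - 1*6)*g = (1 - 1*6)*121 = (1 - 6)*121 = -5*121 = -605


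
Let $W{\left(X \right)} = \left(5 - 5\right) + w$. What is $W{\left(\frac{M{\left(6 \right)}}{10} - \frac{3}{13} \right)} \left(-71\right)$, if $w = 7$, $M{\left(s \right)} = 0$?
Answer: $-497$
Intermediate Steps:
$W{\left(X \right)} = 7$ ($W{\left(X \right)} = \left(5 - 5\right) + 7 = 0 + 7 = 7$)
$W{\left(\frac{M{\left(6 \right)}}{10} - \frac{3}{13} \right)} \left(-71\right) = 7 \left(-71\right) = -497$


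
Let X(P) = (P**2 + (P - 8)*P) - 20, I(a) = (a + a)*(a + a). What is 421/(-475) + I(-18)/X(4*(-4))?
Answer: 17729/14725 ≈ 1.2040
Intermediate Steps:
I(a) = 4*a**2 (I(a) = (2*a)*(2*a) = 4*a**2)
X(P) = -20 + P**2 + P*(-8 + P) (X(P) = (P**2 + (-8 + P)*P) - 20 = (P**2 + P*(-8 + P)) - 20 = -20 + P**2 + P*(-8 + P))
421/(-475) + I(-18)/X(4*(-4)) = 421/(-475) + (4*(-18)**2)/(-20 - 32*(-4) + 2*(4*(-4))**2) = 421*(-1/475) + (4*324)/(-20 - 8*(-16) + 2*(-16)**2) = -421/475 + 1296/(-20 + 128 + 2*256) = -421/475 + 1296/(-20 + 128 + 512) = -421/475 + 1296/620 = -421/475 + 1296*(1/620) = -421/475 + 324/155 = 17729/14725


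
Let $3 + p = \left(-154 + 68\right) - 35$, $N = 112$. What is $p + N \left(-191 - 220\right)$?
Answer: $-46156$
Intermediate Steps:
$p = -124$ ($p = -3 + \left(\left(-154 + 68\right) - 35\right) = -3 - 121 = -124$)
$p + N \left(-191 - 220\right) = -124 + 112 \left(-191 - 220\right) = -124 + 112 \left(-411\right) = -124 - 46032 = -46156$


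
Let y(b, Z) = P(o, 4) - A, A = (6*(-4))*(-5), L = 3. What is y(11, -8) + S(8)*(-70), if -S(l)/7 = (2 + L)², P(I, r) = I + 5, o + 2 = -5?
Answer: 12128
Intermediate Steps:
o = -7 (o = -2 - 5 = -7)
P(I, r) = 5 + I
A = 120 (A = -24*(-5) = 120)
S(l) = -175 (S(l) = -7*(2 + 3)² = -7*5² = -7*25 = -175)
y(b, Z) = -122 (y(b, Z) = (5 - 7) - 1*120 = -2 - 120 = -122)
y(11, -8) + S(8)*(-70) = -122 - 175*(-70) = -122 + 12250 = 12128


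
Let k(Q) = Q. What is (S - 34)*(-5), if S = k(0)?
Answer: 170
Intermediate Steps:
S = 0
(S - 34)*(-5) = (0 - 34)*(-5) = -34*(-5) = 170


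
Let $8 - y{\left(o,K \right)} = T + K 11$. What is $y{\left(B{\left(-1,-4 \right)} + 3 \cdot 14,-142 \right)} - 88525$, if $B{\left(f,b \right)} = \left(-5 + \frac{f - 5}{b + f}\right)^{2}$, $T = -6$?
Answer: $-86949$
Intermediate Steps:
$B{\left(f,b \right)} = \left(-5 + \frac{-5 + f}{b + f}\right)^{2}$
$y{\left(o,K \right)} = 14 - 11 K$ ($y{\left(o,K \right)} = 8 - \left(-6 + K 11\right) = 8 - \left(-6 + 11 K\right) = 14 - 11 K$)
$y{\left(B{\left(-1,-4 \right)} + 3 \cdot 14,-142 \right)} - 88525 = \left(14 - -1562\right) - 88525 = \left(14 + 1562\right) - 88525 = 1576 - 88525 = -86949$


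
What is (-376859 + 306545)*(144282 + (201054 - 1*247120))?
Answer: -6905959824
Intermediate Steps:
(-376859 + 306545)*(144282 + (201054 - 1*247120)) = -70314*(144282 + (201054 - 247120)) = -70314*(144282 - 46066) = -70314*98216 = -6905959824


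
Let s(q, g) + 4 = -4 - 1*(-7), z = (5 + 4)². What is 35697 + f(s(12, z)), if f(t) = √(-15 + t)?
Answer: 35697 + 4*I ≈ 35697.0 + 4.0*I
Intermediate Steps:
z = 81 (z = 9² = 81)
s(q, g) = -1 (s(q, g) = -4 + (-4 - 1*(-7)) = -4 + (-4 + 7) = -4 + 3 = -1)
35697 + f(s(12, z)) = 35697 + √(-15 - 1) = 35697 + √(-16) = 35697 + 4*I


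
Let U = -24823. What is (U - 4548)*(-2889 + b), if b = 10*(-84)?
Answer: 109524459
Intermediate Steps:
b = -840
(U - 4548)*(-2889 + b) = (-24823 - 4548)*(-2889 - 840) = -29371*(-3729) = 109524459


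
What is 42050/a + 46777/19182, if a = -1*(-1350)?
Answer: 5798347/172638 ≈ 33.587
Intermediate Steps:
a = 1350
42050/a + 46777/19182 = 42050/1350 + 46777/19182 = 42050*(1/1350) + 46777*(1/19182) = 841/27 + 46777/19182 = 5798347/172638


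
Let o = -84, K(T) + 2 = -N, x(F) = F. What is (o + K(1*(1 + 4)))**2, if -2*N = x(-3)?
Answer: 30625/4 ≈ 7656.3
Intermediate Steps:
N = 3/2 (N = -1/2*(-3) = 3/2 ≈ 1.5000)
K(T) = -7/2 (K(T) = -2 - 1*3/2 = -2 - 3/2 = -7/2)
(o + K(1*(1 + 4)))**2 = (-84 - 7/2)**2 = (-175/2)**2 = 30625/4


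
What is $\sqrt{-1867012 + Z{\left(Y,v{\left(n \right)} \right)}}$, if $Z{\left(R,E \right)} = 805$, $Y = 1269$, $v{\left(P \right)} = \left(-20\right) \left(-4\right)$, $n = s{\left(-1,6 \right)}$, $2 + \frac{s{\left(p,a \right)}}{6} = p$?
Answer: $i \sqrt{1866207} \approx 1366.1 i$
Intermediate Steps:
$s{\left(p,a \right)} = -12 + 6 p$
$n = -18$ ($n = -12 + 6 \left(-1\right) = -12 - 6 = -18$)
$v{\left(P \right)} = 80$
$\sqrt{-1867012 + Z{\left(Y,v{\left(n \right)} \right)}} = \sqrt{-1867012 + 805} = \sqrt{-1866207} = i \sqrt{1866207}$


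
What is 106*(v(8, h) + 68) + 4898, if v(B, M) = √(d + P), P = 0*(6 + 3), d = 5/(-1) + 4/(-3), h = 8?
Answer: 12106 + 106*I*√57/3 ≈ 12106.0 + 266.76*I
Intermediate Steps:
d = -19/3 (d = 5*(-1) + 4*(-⅓) = -5 - 4/3 = -19/3 ≈ -6.3333)
P = 0 (P = 0*9 = 0)
v(B, M) = I*√57/3 (v(B, M) = √(-19/3 + 0) = √(-19/3) = I*√57/3)
106*(v(8, h) + 68) + 4898 = 106*(I*√57/3 + 68) + 4898 = 106*(68 + I*√57/3) + 4898 = (7208 + 106*I*√57/3) + 4898 = 12106 + 106*I*√57/3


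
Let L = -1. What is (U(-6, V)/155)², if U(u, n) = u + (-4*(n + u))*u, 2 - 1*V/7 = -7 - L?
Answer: 1425636/24025 ≈ 59.340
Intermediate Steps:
V = 56 (V = 14 - 7*(-7 - 1*(-1)) = 14 - 7*(-7 + 1) = 14 - 7*(-6) = 14 + 42 = 56)
U(u, n) = u + u*(-4*n - 4*u) (U(u, n) = u + (-4*n - 4*u)*u = u + u*(-4*n - 4*u))
(U(-6, V)/155)² = (-6*(1 - 4*56 - 4*(-6))/155)² = (-6*(1 - 224 + 24)*(1/155))² = (-6*(-199)*(1/155))² = (1194*(1/155))² = (1194/155)² = 1425636/24025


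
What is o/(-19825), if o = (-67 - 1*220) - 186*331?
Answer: 61853/19825 ≈ 3.1199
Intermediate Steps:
o = -61853 (o = (-67 - 220) - 61566 = -287 - 61566 = -61853)
o/(-19825) = -61853/(-19825) = -61853*(-1/19825) = 61853/19825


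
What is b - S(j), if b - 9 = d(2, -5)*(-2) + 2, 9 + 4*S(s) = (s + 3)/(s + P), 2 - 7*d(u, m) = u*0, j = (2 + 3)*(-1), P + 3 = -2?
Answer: 442/35 ≈ 12.629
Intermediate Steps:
P = -5 (P = -3 - 2 = -5)
j = -5 (j = 5*(-1) = -5)
d(u, m) = 2/7 (d(u, m) = 2/7 - u*0/7 = 2/7 - ⅐*0 = 2/7 + 0 = 2/7)
S(s) = -9/4 + (3 + s)/(4*(-5 + s)) (S(s) = -9/4 + ((s + 3)/(s - 5))/4 = -9/4 + ((3 + s)/(-5 + s))/4 = -9/4 + (3 + s)/(4*(-5 + s)))
b = 73/7 (b = 9 + ((2/7)*(-2) + 2) = 9 + (-4/7 + 2) = 9 + 10/7 = 73/7 ≈ 10.429)
b - S(j) = 73/7 - 2*(6 - 1*(-5))/(-5 - 5) = 73/7 - 2*(6 + 5)/(-10) = 73/7 - 2*(-1)*11/10 = 73/7 - 1*(-11/5) = 73/7 + 11/5 = 442/35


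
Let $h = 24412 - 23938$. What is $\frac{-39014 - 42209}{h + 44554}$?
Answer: $- \frac{81223}{45028} \approx -1.8038$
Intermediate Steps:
$h = 474$ ($h = 24412 - 23938 = 474$)
$\frac{-39014 - 42209}{h + 44554} = \frac{-39014 - 42209}{474 + 44554} = - \frac{81223}{45028}$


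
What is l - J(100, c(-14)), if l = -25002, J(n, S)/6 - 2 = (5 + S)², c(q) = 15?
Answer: -27414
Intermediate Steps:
J(n, S) = 12 + 6*(5 + S)²
l - J(100, c(-14)) = -25002 - (12 + 6*(5 + 15)²) = -25002 - (12 + 6*20²) = -25002 - (12 + 6*400) = -25002 - (12 + 2400) = -25002 - 1*2412 = -25002 - 2412 = -27414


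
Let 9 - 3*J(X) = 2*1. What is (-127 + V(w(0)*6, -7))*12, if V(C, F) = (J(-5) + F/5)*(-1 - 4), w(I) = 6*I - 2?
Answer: -1580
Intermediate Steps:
w(I) = -2 + 6*I
J(X) = 7/3 (J(X) = 3 - 2/3 = 3 - ⅓*2 = 3 - ⅔ = 7/3)
V(C, F) = -35/3 - F (V(C, F) = (7/3 + F/5)*(-1 - 4) = (7/3 + F*(⅕))*(-5) = (7/3 + F/5)*(-5) = -35/3 - F)
(-127 + V(w(0)*6, -7))*12 = (-127 + (-35/3 - 1*(-7)))*12 = (-127 + (-35/3 + 7))*12 = (-127 - 14/3)*12 = -395/3*12 = -1580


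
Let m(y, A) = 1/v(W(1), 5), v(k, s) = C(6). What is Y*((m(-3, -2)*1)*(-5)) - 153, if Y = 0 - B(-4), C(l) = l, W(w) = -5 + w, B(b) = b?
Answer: -469/3 ≈ -156.33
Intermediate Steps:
v(k, s) = 6
m(y, A) = ⅙ (m(y, A) = 1/6 = ⅙)
Y = 4 (Y = 0 - 1*(-4) = 0 + 4 = 4)
Y*((m(-3, -2)*1)*(-5)) - 153 = 4*(((⅙)*1)*(-5)) - 153 = 4*((⅙)*(-5)) - 153 = 4*(-⅚) - 153 = -10/3 - 153 = -469/3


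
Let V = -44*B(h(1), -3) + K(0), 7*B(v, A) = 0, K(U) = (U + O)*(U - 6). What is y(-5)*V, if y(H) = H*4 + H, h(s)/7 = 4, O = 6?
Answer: 900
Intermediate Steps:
K(U) = (-6 + U)*(6 + U) (K(U) = (U + 6)*(U - 6) = (6 + U)*(-6 + U) = (-6 + U)*(6 + U))
h(s) = 28 (h(s) = 7*4 = 28)
B(v, A) = 0 (B(v, A) = (⅐)*0 = 0)
y(H) = 5*H (y(H) = 4*H + H = 5*H)
V = -36 (V = -44*0 + (-36 + 0²) = 0 + (-36 + 0) = 0 - 36 = -36)
y(-5)*V = (5*(-5))*(-36) = -25*(-36) = 900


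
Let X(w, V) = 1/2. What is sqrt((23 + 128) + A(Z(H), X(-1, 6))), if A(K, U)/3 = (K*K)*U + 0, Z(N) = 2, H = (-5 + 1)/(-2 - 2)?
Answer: sqrt(157) ≈ 12.530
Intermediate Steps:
H = 1 (H = -4/(-4) = -4*(-1/4) = 1)
X(w, V) = 1/2
A(K, U) = 3*U*K**2 (A(K, U) = 3*((K*K)*U + 0) = 3*(K**2*U + 0) = 3*(U*K**2 + 0) = 3*(U*K**2) = 3*U*K**2)
sqrt((23 + 128) + A(Z(H), X(-1, 6))) = sqrt((23 + 128) + 3*(1/2)*2**2) = sqrt(151 + 3*(1/2)*4) = sqrt(151 + 6) = sqrt(157)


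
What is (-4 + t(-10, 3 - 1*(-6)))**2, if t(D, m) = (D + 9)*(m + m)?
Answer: 484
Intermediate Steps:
t(D, m) = 2*m*(9 + D) (t(D, m) = (9 + D)*(2*m) = 2*m*(9 + D))
(-4 + t(-10, 3 - 1*(-6)))**2 = (-4 + 2*(3 - 1*(-6))*(9 - 10))**2 = (-4 + 2*(3 + 6)*(-1))**2 = (-4 + 2*9*(-1))**2 = (-4 - 18)**2 = (-22)**2 = 484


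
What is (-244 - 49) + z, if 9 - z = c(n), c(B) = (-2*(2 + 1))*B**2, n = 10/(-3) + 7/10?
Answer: -36359/150 ≈ -242.39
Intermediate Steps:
n = -79/30 (n = 10*(-1/3) + 7*(1/10) = -10/3 + 7/10 = -79/30 ≈ -2.6333)
c(B) = -6*B**2 (c(B) = (-2*3)*B**2 = -6*B**2)
z = 7591/150 (z = 9 - (-6)*(-79/30)**2 = 9 - (-6)*6241/900 = 9 - 1*(-6241/150) = 9 + 6241/150 = 7591/150 ≈ 50.607)
(-244 - 49) + z = (-244 - 49) + 7591/150 = -293 + 7591/150 = -36359/150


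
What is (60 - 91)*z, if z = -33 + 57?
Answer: -744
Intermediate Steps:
z = 24
(60 - 91)*z = (60 - 91)*24 = -31*24 = -744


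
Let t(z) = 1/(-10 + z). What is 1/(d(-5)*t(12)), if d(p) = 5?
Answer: 2/5 ≈ 0.40000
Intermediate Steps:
1/(d(-5)*t(12)) = 1/(5/(-10 + 12)) = 1/(5/2) = 2/5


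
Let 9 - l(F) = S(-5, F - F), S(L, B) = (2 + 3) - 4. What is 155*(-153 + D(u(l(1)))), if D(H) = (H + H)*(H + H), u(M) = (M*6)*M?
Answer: 91399005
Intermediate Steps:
S(L, B) = 1 (S(L, B) = 5 - 4 = 1)
l(F) = 8 (l(F) = 9 - 1*1 = 9 - 1 = 8)
u(M) = 6*M**2 (u(M) = (6*M)*M = 6*M**2)
D(H) = 4*H**2 (D(H) = (2*H)*(2*H) = 4*H**2)
155*(-153 + D(u(l(1)))) = 155*(-153 + 4*(6*8**2)**2) = 155*(-153 + 4*(6*64)**2) = 155*(-153 + 4*384**2) = 155*(-153 + 4*147456) = 155*(-153 + 589824) = 155*589671 = 91399005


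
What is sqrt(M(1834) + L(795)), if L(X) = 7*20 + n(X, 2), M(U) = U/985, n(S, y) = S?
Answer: sqrt(908966865)/985 ≈ 30.608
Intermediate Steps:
M(U) = U/985 (M(U) = U*(1/985) = U/985)
L(X) = 140 + X (L(X) = 7*20 + X = 140 + X)
sqrt(M(1834) + L(795)) = sqrt((1/985)*1834 + (140 + 795)) = sqrt(1834/985 + 935) = sqrt(922809/985) = sqrt(908966865)/985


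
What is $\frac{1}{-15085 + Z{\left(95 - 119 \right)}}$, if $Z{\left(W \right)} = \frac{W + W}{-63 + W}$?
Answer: $- \frac{29}{437449} \approx -6.6293 \cdot 10^{-5}$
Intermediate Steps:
$Z{\left(W \right)} = \frac{2 W}{-63 + W}$
$\frac{1}{-15085 + Z{\left(95 - 119 \right)}} = \frac{1}{-15085 + \frac{2 \left(95 - 119\right)}{-63 + \left(95 - 119\right)}} = \frac{1}{-15085 + 2 \left(-24\right) \frac{1}{-63 - 24}} = \frac{1}{-15085 + 2 \left(-24\right) \frac{1}{-87}} = \frac{1}{-15085 + 2 \left(-24\right) \left(- \frac{1}{87}\right)} = \frac{1}{-15085 + \frac{16}{29}} = \frac{1}{- \frac{437449}{29}} = - \frac{29}{437449}$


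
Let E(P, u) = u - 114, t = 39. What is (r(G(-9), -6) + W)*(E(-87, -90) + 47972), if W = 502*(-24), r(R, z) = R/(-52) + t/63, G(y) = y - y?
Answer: -1726437880/3 ≈ -5.7548e+8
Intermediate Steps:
G(y) = 0
E(P, u) = -114 + u
r(R, z) = 13/21 - R/52 (r(R, z) = R/(-52) + 39/63 = R*(-1/52) + 39*(1/63) = -R/52 + 13/21 = 13/21 - R/52)
W = -12048
(r(G(-9), -6) + W)*(E(-87, -90) + 47972) = ((13/21 - 1/52*0) - 12048)*((-114 - 90) + 47972) = ((13/21 + 0) - 12048)*(-204 + 47972) = (13/21 - 12048)*47768 = -252995/21*47768 = -1726437880/3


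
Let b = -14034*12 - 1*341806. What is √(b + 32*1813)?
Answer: I*√452198 ≈ 672.46*I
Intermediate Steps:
b = -510214 (b = -168408 - 341806 = -510214)
√(b + 32*1813) = √(-510214 + 32*1813) = √(-510214 + 58016) = √(-452198) = I*√452198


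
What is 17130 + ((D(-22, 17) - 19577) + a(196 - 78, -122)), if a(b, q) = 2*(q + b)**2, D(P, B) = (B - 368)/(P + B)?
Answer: -11724/5 ≈ -2344.8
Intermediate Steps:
D(P, B) = (-368 + B)/(B + P)
a(b, q) = 2*(b + q)**2
17130 + ((D(-22, 17) - 19577) + a(196 - 78, -122)) = 17130 + (((-368 + 17)/(17 - 22) - 19577) + 2*((196 - 78) - 122)**2) = 17130 + ((-351/(-5) - 19577) + 2*(118 - 122)**2) = 17130 + ((-1/5*(-351) - 19577) + 2*(-4)**2) = 17130 + ((351/5 - 19577) + 2*16) = 17130 + (-97534/5 + 32) = 17130 - 97374/5 = -11724/5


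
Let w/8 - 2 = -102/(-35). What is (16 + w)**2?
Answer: 3748096/1225 ≈ 3059.7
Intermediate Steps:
w = 1376/35 (w = 16 + 8*(-102/(-35)) = 16 + 8*(-102*(-1/35)) = 16 + 8*(102/35) = 16 + 816/35 = 1376/35 ≈ 39.314)
(16 + w)**2 = (16 + 1376/35)**2 = (1936/35)**2 = 3748096/1225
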